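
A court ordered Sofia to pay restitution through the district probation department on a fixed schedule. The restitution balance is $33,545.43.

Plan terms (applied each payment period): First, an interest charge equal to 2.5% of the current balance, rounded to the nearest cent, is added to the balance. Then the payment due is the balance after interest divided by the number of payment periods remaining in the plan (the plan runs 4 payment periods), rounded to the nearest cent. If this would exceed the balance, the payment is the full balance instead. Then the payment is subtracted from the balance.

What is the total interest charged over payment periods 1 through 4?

$2,149.67

Payment period 1: opening $33,545.43; interest $838.64 → $34,384.07; payment $8,596.02; balance $25,788.05
Payment period 2: opening $25,788.05; interest $644.70 → $26,432.75; payment $8,810.92; balance $17,621.83
Payment period 3: opening $17,621.83; interest $440.55 → $18,062.38; payment $9,031.19; balance $9,031.19
Payment period 4: opening $9,031.19; interest $225.78 → $9,256.97; payment $9,256.97; balance $0.00
Total interest: $838.64 + $644.70 + $440.55 + $225.78 = $2,149.67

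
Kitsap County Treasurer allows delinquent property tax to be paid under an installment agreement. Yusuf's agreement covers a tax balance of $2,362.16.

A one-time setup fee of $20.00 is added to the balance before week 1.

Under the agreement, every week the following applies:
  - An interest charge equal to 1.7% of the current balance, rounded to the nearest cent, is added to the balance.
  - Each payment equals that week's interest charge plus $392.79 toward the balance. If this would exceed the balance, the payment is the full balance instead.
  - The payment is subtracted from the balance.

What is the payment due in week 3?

Week 1: $2,382.16 +$40.50 interest = $2,422.66; pay $433.29 → $1,989.37
Week 2: $1,989.37 +$33.82 interest = $2,023.19; pay $426.61 → $1,596.58
Week 3: $1,596.58 +$27.14 interest = $1,623.72; pay $419.93 → $1,203.79

$419.93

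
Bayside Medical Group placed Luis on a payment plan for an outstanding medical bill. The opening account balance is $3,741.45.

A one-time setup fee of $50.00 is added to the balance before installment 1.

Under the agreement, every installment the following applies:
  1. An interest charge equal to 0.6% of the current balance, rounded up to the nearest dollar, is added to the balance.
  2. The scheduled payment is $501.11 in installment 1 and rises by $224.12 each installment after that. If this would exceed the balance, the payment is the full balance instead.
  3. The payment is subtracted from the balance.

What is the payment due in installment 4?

Installment 1: opening $3,791.45; interest $23.00 → $3,814.45; payment $501.11; balance $3,313.34
Installment 2: opening $3,313.34; interest $20.00 → $3,333.34; payment $725.23; balance $2,608.11
Installment 3: opening $2,608.11; interest $16.00 → $2,624.11; payment $949.35; balance $1,674.76
Installment 4: opening $1,674.76; interest $11.00 → $1,685.76; payment $1,173.47; balance $512.29

$1,173.47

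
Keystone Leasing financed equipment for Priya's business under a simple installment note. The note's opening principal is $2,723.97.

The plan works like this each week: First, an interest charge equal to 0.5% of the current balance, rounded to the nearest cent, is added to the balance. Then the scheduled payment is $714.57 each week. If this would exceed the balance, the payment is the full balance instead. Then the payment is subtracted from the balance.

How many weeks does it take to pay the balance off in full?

Week 1: opening $2,723.97; interest $13.62 → $2,737.59; payment $714.57; balance $2,023.02
Week 2: opening $2,023.02; interest $10.12 → $2,033.14; payment $714.57; balance $1,318.57
Week 3: opening $1,318.57; interest $6.59 → $1,325.16; payment $714.57; balance $610.59
Week 4: opening $610.59; interest $3.05 → $613.64; payment $613.64; balance $0.00
Balance reaches $0.00 in week 4.

4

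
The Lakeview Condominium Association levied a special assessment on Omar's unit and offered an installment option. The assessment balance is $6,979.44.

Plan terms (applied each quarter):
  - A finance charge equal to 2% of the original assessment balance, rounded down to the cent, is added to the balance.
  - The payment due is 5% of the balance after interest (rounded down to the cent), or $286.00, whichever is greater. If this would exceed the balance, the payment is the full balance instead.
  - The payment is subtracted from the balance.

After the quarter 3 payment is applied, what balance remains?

$6,362.25

# | Opening | Interest | Payment | End bal
1 | $6,979.44 | $139.58 | $355.95 | $6,763.07
2 | $6,763.07 | $139.58 | $345.13 | $6,557.52
3 | $6,557.52 | $139.58 | $334.85 | $6,362.25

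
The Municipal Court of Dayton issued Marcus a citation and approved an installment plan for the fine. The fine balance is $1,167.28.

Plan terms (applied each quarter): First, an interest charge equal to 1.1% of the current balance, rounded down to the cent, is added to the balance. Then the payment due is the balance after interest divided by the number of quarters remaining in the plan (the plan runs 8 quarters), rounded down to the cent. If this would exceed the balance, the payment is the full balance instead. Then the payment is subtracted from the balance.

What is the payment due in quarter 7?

Quarter 1: $1,167.28 +$12.84 interest = $1,180.12; pay $147.51 → $1,032.61
Quarter 2: $1,032.61 +$11.35 interest = $1,043.96; pay $149.13 → $894.83
Quarter 3: $894.83 +$9.84 interest = $904.67; pay $150.77 → $753.90
Quarter 4: $753.90 +$8.29 interest = $762.19; pay $152.43 → $609.76
Quarter 5: $609.76 +$6.70 interest = $616.46; pay $154.11 → $462.35
Quarter 6: $462.35 +$5.08 interest = $467.43; pay $155.81 → $311.62
Quarter 7: $311.62 +$3.42 interest = $315.04; pay $157.52 → $157.52

$157.52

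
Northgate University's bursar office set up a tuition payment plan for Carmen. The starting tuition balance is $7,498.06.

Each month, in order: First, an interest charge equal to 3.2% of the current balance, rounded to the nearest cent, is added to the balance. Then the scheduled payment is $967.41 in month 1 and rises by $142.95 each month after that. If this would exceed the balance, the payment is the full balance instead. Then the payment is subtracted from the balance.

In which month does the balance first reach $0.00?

Month 1: opening $7,498.06; interest $239.94 → $7,738.00; payment $967.41; balance $6,770.59
Month 2: opening $6,770.59; interest $216.66 → $6,987.25; payment $1,110.36; balance $5,876.89
Month 3: opening $5,876.89; interest $188.06 → $6,064.95; payment $1,253.31; balance $4,811.64
Month 4: opening $4,811.64; interest $153.97 → $4,965.61; payment $1,396.26; balance $3,569.35
Month 5: opening $3,569.35; interest $114.22 → $3,683.57; payment $1,539.21; balance $2,144.36
Month 6: opening $2,144.36; interest $68.62 → $2,212.98; payment $1,682.16; balance $530.82
Month 7: opening $530.82; interest $16.99 → $547.81; payment $547.81; balance $0.00
Balance reaches $0.00 in month 7.

7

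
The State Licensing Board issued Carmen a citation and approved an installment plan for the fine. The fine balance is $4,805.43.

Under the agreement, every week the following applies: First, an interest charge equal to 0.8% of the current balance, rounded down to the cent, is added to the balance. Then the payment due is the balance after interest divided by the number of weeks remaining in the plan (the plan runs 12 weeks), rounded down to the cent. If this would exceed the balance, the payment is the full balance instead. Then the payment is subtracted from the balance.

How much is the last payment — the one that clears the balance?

$440.62

Week 1: $4,805.43 +$38.44 interest = $4,843.87; pay $403.65 → $4,440.22
Week 2: $4,440.22 +$35.52 interest = $4,475.74; pay $406.88 → $4,068.86
Week 3: $4,068.86 +$32.55 interest = $4,101.41; pay $410.14 → $3,691.27
Week 4: $3,691.27 +$29.53 interest = $3,720.80; pay $413.42 → $3,307.38
Week 5: $3,307.38 +$26.45 interest = $3,333.83; pay $416.72 → $2,917.11
Week 6: $2,917.11 +$23.33 interest = $2,940.44; pay $420.06 → $2,520.38
Week 7: $2,520.38 +$20.16 interest = $2,540.54; pay $423.42 → $2,117.12
Week 8: $2,117.12 +$16.93 interest = $2,134.05; pay $426.81 → $1,707.24
Week 9: $1,707.24 +$13.65 interest = $1,720.89; pay $430.22 → $1,290.67
Week 10: $1,290.67 +$10.32 interest = $1,300.99; pay $433.66 → $867.33
Week 11: $867.33 +$6.93 interest = $874.26; pay $437.13 → $437.13
Week 12: $437.13 +$3.49 interest = $440.62; pay $440.62 → $0.00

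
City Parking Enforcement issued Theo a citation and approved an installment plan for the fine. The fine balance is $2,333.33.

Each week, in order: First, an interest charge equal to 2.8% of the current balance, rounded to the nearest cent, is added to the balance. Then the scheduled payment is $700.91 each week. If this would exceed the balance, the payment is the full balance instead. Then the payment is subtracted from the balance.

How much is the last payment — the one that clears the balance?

$383.15

Week 1: opening $2,333.33; interest $65.33 → $2,398.66; payment $700.91; balance $1,697.75
Week 2: opening $1,697.75; interest $47.54 → $1,745.29; payment $700.91; balance $1,044.38
Week 3: opening $1,044.38; interest $29.24 → $1,073.62; payment $700.91; balance $372.71
Week 4: opening $372.71; interest $10.44 → $383.15; payment $383.15; balance $0.00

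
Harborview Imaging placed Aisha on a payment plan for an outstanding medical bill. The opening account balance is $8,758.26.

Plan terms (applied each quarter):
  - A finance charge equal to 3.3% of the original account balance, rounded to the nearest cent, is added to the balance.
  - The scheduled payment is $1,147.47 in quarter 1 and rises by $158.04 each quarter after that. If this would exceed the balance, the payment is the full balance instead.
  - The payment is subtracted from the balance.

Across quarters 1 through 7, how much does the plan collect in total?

$10,781.40

Quarter 1: $8,758.26 +$289.02 interest = $9,047.28; pay $1,147.47 → $7,899.81
Quarter 2: $7,899.81 +$289.02 interest = $8,188.83; pay $1,305.51 → $6,883.32
Quarter 3: $6,883.32 +$289.02 interest = $7,172.34; pay $1,463.55 → $5,708.79
Quarter 4: $5,708.79 +$289.02 interest = $5,997.81; pay $1,621.59 → $4,376.22
Quarter 5: $4,376.22 +$289.02 interest = $4,665.24; pay $1,779.63 → $2,885.61
Quarter 6: $2,885.61 +$289.02 interest = $3,174.63; pay $1,937.67 → $1,236.96
Quarter 7: $1,236.96 +$289.02 interest = $1,525.98; pay $1,525.98 → $0.00
Total paid: $10,781.40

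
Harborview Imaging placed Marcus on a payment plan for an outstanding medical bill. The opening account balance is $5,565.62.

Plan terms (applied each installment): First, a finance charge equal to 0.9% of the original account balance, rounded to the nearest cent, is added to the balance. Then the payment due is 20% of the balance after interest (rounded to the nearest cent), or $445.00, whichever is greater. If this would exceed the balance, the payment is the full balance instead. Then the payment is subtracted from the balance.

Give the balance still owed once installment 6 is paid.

$1,563.55

Installment 1: $5,565.62 +$50.09 interest = $5,615.71; pay $1,123.14 → $4,492.57
Installment 2: $4,492.57 +$50.09 interest = $4,542.66; pay $908.53 → $3,634.13
Installment 3: $3,634.13 +$50.09 interest = $3,684.22; pay $736.84 → $2,947.38
Installment 4: $2,947.38 +$50.09 interest = $2,997.47; pay $599.49 → $2,397.98
Installment 5: $2,397.98 +$50.09 interest = $2,448.07; pay $489.61 → $1,958.46
Installment 6: $1,958.46 +$50.09 interest = $2,008.55; pay $445.00 → $1,563.55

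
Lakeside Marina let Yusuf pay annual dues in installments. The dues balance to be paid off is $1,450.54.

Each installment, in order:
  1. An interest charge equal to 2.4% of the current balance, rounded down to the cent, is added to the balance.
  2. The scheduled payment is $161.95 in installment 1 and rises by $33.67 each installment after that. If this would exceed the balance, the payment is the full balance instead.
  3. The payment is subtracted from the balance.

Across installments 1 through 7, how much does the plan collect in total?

$1,598.52

Installment 1: opening $1,450.54; interest $34.81 → $1,485.35; payment $161.95; balance $1,323.40
Installment 2: opening $1,323.40; interest $31.76 → $1,355.16; payment $195.62; balance $1,159.54
Installment 3: opening $1,159.54; interest $27.82 → $1,187.36; payment $229.29; balance $958.07
Installment 4: opening $958.07; interest $22.99 → $981.06; payment $262.96; balance $718.10
Installment 5: opening $718.10; interest $17.23 → $735.33; payment $296.63; balance $438.70
Installment 6: opening $438.70; interest $10.52 → $449.22; payment $330.30; balance $118.92
Installment 7: opening $118.92; interest $2.85 → $121.77; payment $121.77; balance $0.00
Total paid: $1,598.52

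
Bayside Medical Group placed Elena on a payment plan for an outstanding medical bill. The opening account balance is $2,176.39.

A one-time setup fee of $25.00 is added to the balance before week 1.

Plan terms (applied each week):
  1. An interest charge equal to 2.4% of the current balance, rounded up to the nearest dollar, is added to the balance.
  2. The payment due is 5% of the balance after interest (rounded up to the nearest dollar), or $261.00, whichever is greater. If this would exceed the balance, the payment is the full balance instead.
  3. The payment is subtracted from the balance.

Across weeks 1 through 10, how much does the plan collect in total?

$2,495.39

Week 1: opening $2,201.39; interest $53.00 → $2,254.39; payment $261.00; balance $1,993.39
Week 2: opening $1,993.39; interest $48.00 → $2,041.39; payment $261.00; balance $1,780.39
Week 3: opening $1,780.39; interest $43.00 → $1,823.39; payment $261.00; balance $1,562.39
Week 4: opening $1,562.39; interest $38.00 → $1,600.39; payment $261.00; balance $1,339.39
Week 5: opening $1,339.39; interest $33.00 → $1,372.39; payment $261.00; balance $1,111.39
Week 6: opening $1,111.39; interest $27.00 → $1,138.39; payment $261.00; balance $877.39
Week 7: opening $877.39; interest $22.00 → $899.39; payment $261.00; balance $638.39
Week 8: opening $638.39; interest $16.00 → $654.39; payment $261.00; balance $393.39
Week 9: opening $393.39; interest $10.00 → $403.39; payment $261.00; balance $142.39
Week 10: opening $142.39; interest $4.00 → $146.39; payment $146.39; balance $0.00
Total paid: $2,495.39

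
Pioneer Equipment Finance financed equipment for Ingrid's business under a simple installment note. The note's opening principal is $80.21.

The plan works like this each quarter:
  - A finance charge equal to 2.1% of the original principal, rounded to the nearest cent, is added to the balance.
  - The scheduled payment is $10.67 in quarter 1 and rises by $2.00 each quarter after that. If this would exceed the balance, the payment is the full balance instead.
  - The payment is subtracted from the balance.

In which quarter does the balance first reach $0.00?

6

# | Opening | Interest | Payment | End bal
1 | $80.21 | $1.68 | $10.67 | $71.22
2 | $71.22 | $1.68 | $12.67 | $60.23
3 | $60.23 | $1.68 | $14.67 | $47.24
4 | $47.24 | $1.68 | $16.67 | $32.25
5 | $32.25 | $1.68 | $18.67 | $15.26
6 | $15.26 | $1.68 | $16.94 | $0.00
Balance reaches $0.00 in quarter 6.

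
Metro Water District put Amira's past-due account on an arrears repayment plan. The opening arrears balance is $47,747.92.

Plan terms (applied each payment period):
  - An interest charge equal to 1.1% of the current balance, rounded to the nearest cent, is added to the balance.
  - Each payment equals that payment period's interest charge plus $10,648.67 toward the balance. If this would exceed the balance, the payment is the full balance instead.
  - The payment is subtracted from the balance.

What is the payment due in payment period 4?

# | Opening | Interest | Payment | End bal
1 | $47,747.92 | $525.23 | $11,173.90 | $37,099.25
2 | $37,099.25 | $408.09 | $11,056.76 | $26,450.58
3 | $26,450.58 | $290.96 | $10,939.63 | $15,801.91
4 | $15,801.91 | $173.82 | $10,822.49 | $5,153.24

$10,822.49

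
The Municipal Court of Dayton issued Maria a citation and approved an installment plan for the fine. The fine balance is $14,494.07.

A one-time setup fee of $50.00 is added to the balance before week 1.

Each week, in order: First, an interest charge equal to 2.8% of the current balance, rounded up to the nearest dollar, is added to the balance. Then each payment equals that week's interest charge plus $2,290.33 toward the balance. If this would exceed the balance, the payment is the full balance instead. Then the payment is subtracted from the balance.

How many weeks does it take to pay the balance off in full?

7

# | Opening | Interest | Payment | End bal
1 | $14,544.07 | $408.00 | $2,698.33 | $12,253.74
2 | $12,253.74 | $344.00 | $2,634.33 | $9,963.41
3 | $9,963.41 | $279.00 | $2,569.33 | $7,673.08
4 | $7,673.08 | $215.00 | $2,505.33 | $5,382.75
5 | $5,382.75 | $151.00 | $2,441.33 | $3,092.42
6 | $3,092.42 | $87.00 | $2,377.33 | $802.09
7 | $802.09 | $23.00 | $825.09 | $0.00
Balance reaches $0.00 in week 7.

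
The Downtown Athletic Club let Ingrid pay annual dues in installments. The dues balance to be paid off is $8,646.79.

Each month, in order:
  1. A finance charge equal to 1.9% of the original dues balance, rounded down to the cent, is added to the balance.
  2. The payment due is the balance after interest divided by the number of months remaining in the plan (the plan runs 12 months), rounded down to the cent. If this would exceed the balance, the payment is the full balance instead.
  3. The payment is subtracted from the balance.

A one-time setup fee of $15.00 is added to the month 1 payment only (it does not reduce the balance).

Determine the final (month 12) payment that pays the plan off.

$1,230.37

Month 1: opening $8,646.79; interest $164.28 → $8,811.07; payment $734.25 (+ $15.00 fee); balance $8,076.82
Month 2: opening $8,076.82; interest $164.28 → $8,241.10; payment $749.19; balance $7,491.91
Month 3: opening $7,491.91; interest $164.28 → $7,656.19; payment $765.61; balance $6,890.58
Month 4: opening $6,890.58; interest $164.28 → $7,054.86; payment $783.87; balance $6,270.99
Month 5: opening $6,270.99; interest $164.28 → $6,435.27; payment $804.40; balance $5,630.87
Month 6: opening $5,630.87; interest $164.28 → $5,795.15; payment $827.87; balance $4,967.28
Month 7: opening $4,967.28; interest $164.28 → $5,131.56; payment $855.26; balance $4,276.30
Month 8: opening $4,276.30; interest $164.28 → $4,440.58; payment $888.11; balance $3,552.47
Month 9: opening $3,552.47; interest $164.28 → $3,716.75; payment $929.18; balance $2,787.57
Month 10: opening $2,787.57; interest $164.28 → $2,951.85; payment $983.95; balance $1,967.90
Month 11: opening $1,967.90; interest $164.28 → $2,132.18; payment $1,066.09; balance $1,066.09
Month 12: opening $1,066.09; interest $164.28 → $1,230.37; payment $1,230.37; balance $0.00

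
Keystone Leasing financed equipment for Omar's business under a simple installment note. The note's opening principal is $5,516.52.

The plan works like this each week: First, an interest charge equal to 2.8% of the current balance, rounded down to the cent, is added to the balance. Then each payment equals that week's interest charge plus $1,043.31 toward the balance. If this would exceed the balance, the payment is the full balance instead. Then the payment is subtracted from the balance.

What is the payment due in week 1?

$1,197.77

# | Opening | Interest | Payment | End bal
1 | $5,516.52 | $154.46 | $1,197.77 | $4,473.21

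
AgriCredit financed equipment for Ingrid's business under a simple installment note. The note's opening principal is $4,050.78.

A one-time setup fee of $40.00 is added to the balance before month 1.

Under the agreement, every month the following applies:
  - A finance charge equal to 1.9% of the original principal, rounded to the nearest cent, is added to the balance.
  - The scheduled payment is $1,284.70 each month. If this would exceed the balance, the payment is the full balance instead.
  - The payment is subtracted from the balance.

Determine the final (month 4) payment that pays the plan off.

# | Opening | Interest | Payment | End bal
1 | $4,090.78 | $76.96 | $1,284.70 | $2,883.04
2 | $2,883.04 | $76.96 | $1,284.70 | $1,675.30
3 | $1,675.30 | $76.96 | $1,284.70 | $467.56
4 | $467.56 | $76.96 | $544.52 | $0.00

$544.52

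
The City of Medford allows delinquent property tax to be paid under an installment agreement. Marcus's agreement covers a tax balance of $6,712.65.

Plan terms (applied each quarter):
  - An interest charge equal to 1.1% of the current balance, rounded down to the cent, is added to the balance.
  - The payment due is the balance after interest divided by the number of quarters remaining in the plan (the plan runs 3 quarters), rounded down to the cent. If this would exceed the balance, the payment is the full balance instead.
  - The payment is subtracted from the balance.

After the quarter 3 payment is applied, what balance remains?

$0.00

# | Opening | Interest | Payment | End bal
1 | $6,712.65 | $73.83 | $2,262.16 | $4,524.32
2 | $4,524.32 | $49.76 | $2,287.04 | $2,287.04
3 | $2,287.04 | $25.15 | $2,312.19 | $0.00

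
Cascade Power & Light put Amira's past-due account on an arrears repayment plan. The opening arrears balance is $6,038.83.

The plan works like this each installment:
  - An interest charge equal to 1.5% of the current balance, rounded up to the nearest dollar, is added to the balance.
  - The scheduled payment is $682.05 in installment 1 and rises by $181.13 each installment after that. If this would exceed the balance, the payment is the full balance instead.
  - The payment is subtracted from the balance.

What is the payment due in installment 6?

$1,172.28

# | Opening | Interest | Payment | End bal
1 | $6,038.83 | $91.00 | $682.05 | $5,447.78
2 | $5,447.78 | $82.00 | $863.18 | $4,666.60
3 | $4,666.60 | $70.00 | $1,044.31 | $3,692.29
4 | $3,692.29 | $56.00 | $1,225.44 | $2,522.85
5 | $2,522.85 | $38.00 | $1,406.57 | $1,154.28
6 | $1,154.28 | $18.00 | $1,172.28 | $0.00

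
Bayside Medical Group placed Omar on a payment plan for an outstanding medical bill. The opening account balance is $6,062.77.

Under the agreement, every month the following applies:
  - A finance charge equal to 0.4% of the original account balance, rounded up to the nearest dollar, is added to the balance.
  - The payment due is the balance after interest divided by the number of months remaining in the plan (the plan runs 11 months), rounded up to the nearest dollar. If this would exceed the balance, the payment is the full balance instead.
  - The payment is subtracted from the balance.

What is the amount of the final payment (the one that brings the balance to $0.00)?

# | Opening | Interest | Payment | End bal
1 | $6,062.77 | $25.00 | $554.00 | $5,533.77
2 | $5,533.77 | $25.00 | $556.00 | $5,002.77
3 | $5,002.77 | $25.00 | $559.00 | $4,468.77
4 | $4,468.77 | $25.00 | $562.00 | $3,931.77
5 | $3,931.77 | $25.00 | $566.00 | $3,390.77
6 | $3,390.77 | $25.00 | $570.00 | $2,845.77
7 | $2,845.77 | $25.00 | $575.00 | $2,295.77
8 | $2,295.77 | $25.00 | $581.00 | $1,739.77
9 | $1,739.77 | $25.00 | $589.00 | $1,175.77
10 | $1,175.77 | $25.00 | $601.00 | $599.77
11 | $599.77 | $25.00 | $624.77 | $0.00

$624.77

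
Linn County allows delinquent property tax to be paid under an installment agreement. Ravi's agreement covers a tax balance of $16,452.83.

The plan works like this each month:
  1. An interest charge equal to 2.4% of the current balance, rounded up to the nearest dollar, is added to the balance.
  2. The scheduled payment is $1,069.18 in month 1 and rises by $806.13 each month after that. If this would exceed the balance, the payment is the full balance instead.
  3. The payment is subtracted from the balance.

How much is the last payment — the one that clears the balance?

Month 1: $16,452.83 +$395.00 interest = $16,847.83; pay $1,069.18 → $15,778.65
Month 2: $15,778.65 +$379.00 interest = $16,157.65; pay $1,875.31 → $14,282.34
Month 3: $14,282.34 +$343.00 interest = $14,625.34; pay $2,681.44 → $11,943.90
Month 4: $11,943.90 +$287.00 interest = $12,230.90; pay $3,487.57 → $8,743.33
Month 5: $8,743.33 +$210.00 interest = $8,953.33; pay $4,293.70 → $4,659.63
Month 6: $4,659.63 +$112.00 interest = $4,771.63; pay $4,771.63 → $0.00

$4,771.63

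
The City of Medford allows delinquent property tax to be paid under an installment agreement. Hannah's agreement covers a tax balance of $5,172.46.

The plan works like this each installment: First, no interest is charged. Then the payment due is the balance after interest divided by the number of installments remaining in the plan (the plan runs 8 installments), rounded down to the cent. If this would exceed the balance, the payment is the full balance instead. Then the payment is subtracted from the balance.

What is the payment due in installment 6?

Installment 1: $5,172.46 − $646.55 → $4,525.91
Installment 2: $4,525.91 − $646.55 → $3,879.36
Installment 3: $3,879.36 − $646.56 → $3,232.80
Installment 4: $3,232.80 − $646.56 → $2,586.24
Installment 5: $2,586.24 − $646.56 → $1,939.68
Installment 6: $1,939.68 − $646.56 → $1,293.12

$646.56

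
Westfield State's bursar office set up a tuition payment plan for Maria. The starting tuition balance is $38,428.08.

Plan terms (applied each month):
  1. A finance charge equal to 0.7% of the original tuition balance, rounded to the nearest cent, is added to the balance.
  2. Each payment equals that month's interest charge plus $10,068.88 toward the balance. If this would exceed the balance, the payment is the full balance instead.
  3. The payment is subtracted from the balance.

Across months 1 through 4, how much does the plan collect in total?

Month 1: opening $38,428.08; interest $269.00 → $38,697.08; payment $10,337.88; balance $28,359.20
Month 2: opening $28,359.20; interest $269.00 → $28,628.20; payment $10,337.88; balance $18,290.32
Month 3: opening $18,290.32; interest $269.00 → $18,559.32; payment $10,337.88; balance $8,221.44
Month 4: opening $8,221.44; interest $269.00 → $8,490.44; payment $8,490.44; balance $0.00
Total paid: $39,504.08

$39,504.08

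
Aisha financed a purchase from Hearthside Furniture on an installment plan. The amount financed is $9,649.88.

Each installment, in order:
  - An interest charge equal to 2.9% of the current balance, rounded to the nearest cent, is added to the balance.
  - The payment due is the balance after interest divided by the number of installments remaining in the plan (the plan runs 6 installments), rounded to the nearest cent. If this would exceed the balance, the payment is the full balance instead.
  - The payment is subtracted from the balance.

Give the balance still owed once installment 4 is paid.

$3,606.30

Installment 1: opening $9,649.88; interest $279.85 → $9,929.73; payment $1,654.96; balance $8,274.77
Installment 2: opening $8,274.77; interest $239.97 → $8,514.74; payment $1,702.95; balance $6,811.79
Installment 3: opening $6,811.79; interest $197.54 → $7,009.33; payment $1,752.33; balance $5,257.00
Installment 4: opening $5,257.00; interest $152.45 → $5,409.45; payment $1,803.15; balance $3,606.30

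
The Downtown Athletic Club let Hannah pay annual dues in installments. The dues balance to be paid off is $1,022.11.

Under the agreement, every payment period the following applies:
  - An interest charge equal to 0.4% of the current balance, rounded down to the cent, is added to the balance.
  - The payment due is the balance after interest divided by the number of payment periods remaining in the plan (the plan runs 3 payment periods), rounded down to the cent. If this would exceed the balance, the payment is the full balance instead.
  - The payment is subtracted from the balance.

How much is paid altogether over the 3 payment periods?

$1,030.29

# | Opening | Interest | Payment | End bal
1 | $1,022.11 | $4.08 | $342.06 | $684.13
2 | $684.13 | $2.73 | $343.43 | $343.43
3 | $343.43 | $1.37 | $344.80 | $0.00
Total paid: $1,030.29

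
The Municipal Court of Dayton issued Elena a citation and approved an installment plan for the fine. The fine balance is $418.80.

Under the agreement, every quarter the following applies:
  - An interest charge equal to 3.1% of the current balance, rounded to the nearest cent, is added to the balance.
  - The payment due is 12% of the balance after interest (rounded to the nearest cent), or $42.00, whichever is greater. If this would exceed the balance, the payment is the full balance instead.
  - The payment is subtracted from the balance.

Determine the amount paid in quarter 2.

Quarter 1: $418.80 +$12.98 interest = $431.78; pay $51.81 → $379.97
Quarter 2: $379.97 +$11.78 interest = $391.75; pay $47.01 → $344.74

$47.01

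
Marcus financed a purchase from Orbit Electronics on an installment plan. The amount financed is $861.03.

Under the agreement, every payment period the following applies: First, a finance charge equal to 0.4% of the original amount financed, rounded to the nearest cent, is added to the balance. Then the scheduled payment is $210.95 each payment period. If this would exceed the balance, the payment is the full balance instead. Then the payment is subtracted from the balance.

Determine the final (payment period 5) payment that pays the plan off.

$34.43

Payment period 1: $861.03 +$3.44 interest = $864.47; pay $210.95 → $653.52
Payment period 2: $653.52 +$3.44 interest = $656.96; pay $210.95 → $446.01
Payment period 3: $446.01 +$3.44 interest = $449.45; pay $210.95 → $238.50
Payment period 4: $238.50 +$3.44 interest = $241.94; pay $210.95 → $30.99
Payment period 5: $30.99 +$3.44 interest = $34.43; pay $34.43 → $0.00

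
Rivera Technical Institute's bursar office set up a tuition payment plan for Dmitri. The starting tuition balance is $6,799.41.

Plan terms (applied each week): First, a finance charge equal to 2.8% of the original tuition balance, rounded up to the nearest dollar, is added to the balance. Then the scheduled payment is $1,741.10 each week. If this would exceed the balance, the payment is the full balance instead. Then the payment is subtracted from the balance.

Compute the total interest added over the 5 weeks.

$955.00

Week 1: opening $6,799.41; interest $191.00 → $6,990.41; payment $1,741.10; balance $5,249.31
Week 2: opening $5,249.31; interest $191.00 → $5,440.31; payment $1,741.10; balance $3,699.21
Week 3: opening $3,699.21; interest $191.00 → $3,890.21; payment $1,741.10; balance $2,149.11
Week 4: opening $2,149.11; interest $191.00 → $2,340.11; payment $1,741.10; balance $599.01
Week 5: opening $599.01; interest $191.00 → $790.01; payment $790.01; balance $0.00
Total interest: $191.00 + $191.00 + $191.00 + $191.00 + $191.00 = $955.00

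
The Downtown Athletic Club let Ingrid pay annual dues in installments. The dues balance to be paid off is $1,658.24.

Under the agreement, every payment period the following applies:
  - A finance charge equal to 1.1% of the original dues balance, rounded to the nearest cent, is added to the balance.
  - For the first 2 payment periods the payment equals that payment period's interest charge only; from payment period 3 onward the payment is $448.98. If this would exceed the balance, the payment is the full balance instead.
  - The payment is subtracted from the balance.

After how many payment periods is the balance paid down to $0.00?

6

# | Opening | Interest | Payment | End bal
1 | $1,658.24 | $18.24 | $18.24 | $1,658.24
2 | $1,658.24 | $18.24 | $18.24 | $1,658.24
3 | $1,658.24 | $18.24 | $448.98 | $1,227.50
4 | $1,227.50 | $18.24 | $448.98 | $796.76
5 | $796.76 | $18.24 | $448.98 | $366.02
6 | $366.02 | $18.24 | $384.26 | $0.00
Balance reaches $0.00 in payment period 6.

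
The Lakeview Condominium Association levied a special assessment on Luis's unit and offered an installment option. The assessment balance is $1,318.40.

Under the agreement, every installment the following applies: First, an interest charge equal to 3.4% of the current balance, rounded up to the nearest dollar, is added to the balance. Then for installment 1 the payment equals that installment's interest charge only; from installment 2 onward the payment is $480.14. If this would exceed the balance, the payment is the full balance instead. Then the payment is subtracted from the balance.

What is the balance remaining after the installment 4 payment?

Installment 1: opening $1,318.40; interest $45.00 → $1,363.40; payment $45.00; balance $1,318.40
Installment 2: opening $1,318.40; interest $45.00 → $1,363.40; payment $480.14; balance $883.26
Installment 3: opening $883.26; interest $31.00 → $914.26; payment $480.14; balance $434.12
Installment 4: opening $434.12; interest $15.00 → $449.12; payment $449.12; balance $0.00

$0.00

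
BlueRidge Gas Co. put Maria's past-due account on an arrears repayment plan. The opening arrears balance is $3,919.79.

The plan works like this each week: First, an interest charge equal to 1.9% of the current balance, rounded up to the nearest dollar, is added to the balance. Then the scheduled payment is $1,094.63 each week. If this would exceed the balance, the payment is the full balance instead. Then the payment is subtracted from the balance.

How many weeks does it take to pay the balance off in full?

4

Week 1: opening $3,919.79; interest $75.00 → $3,994.79; payment $1,094.63; balance $2,900.16
Week 2: opening $2,900.16; interest $56.00 → $2,956.16; payment $1,094.63; balance $1,861.53
Week 3: opening $1,861.53; interest $36.00 → $1,897.53; payment $1,094.63; balance $802.90
Week 4: opening $802.90; interest $16.00 → $818.90; payment $818.90; balance $0.00
Balance reaches $0.00 in week 4.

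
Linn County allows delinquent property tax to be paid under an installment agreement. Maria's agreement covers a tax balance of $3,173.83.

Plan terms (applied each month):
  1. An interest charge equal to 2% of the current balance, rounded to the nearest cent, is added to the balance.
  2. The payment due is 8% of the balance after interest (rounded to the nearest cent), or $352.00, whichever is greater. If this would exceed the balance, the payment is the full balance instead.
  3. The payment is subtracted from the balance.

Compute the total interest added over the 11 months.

Month 1: $3,173.83 +$63.48 interest = $3,237.31; pay $352.00 → $2,885.31
Month 2: $2,885.31 +$57.71 interest = $2,943.02; pay $352.00 → $2,591.02
Month 3: $2,591.02 +$51.82 interest = $2,642.84; pay $352.00 → $2,290.84
Month 4: $2,290.84 +$45.82 interest = $2,336.66; pay $352.00 → $1,984.66
Month 5: $1,984.66 +$39.69 interest = $2,024.35; pay $352.00 → $1,672.35
Month 6: $1,672.35 +$33.45 interest = $1,705.80; pay $352.00 → $1,353.80
Month 7: $1,353.80 +$27.08 interest = $1,380.88; pay $352.00 → $1,028.88
Month 8: $1,028.88 +$20.58 interest = $1,049.46; pay $352.00 → $697.46
Month 9: $697.46 +$13.95 interest = $711.41; pay $352.00 → $359.41
Month 10: $359.41 +$7.19 interest = $366.60; pay $352.00 → $14.60
Month 11: $14.60 +$0.29 interest = $14.89; pay $14.89 → $0.00
Total interest: $63.48 + $57.71 + $51.82 + $45.82 + $39.69 + $33.45 + $27.08 + $20.58 + $13.95 + $7.19 + $0.29 = $361.06

$361.06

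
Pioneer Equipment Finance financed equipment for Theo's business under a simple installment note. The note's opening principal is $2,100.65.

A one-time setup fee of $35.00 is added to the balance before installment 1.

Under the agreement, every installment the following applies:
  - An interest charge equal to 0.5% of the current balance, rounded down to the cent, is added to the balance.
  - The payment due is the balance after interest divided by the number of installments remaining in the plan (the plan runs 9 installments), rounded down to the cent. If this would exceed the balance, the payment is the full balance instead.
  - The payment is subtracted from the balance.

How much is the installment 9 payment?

Installment 1: $2,135.65 +$10.67 interest = $2,146.32; pay $238.48 → $1,907.84
Installment 2: $1,907.84 +$9.53 interest = $1,917.37; pay $239.67 → $1,677.70
Installment 3: $1,677.70 +$8.38 interest = $1,686.08; pay $240.86 → $1,445.22
Installment 4: $1,445.22 +$7.22 interest = $1,452.44; pay $242.07 → $1,210.37
Installment 5: $1,210.37 +$6.05 interest = $1,216.42; pay $243.28 → $973.14
Installment 6: $973.14 +$4.86 interest = $978.00; pay $244.50 → $733.50
Installment 7: $733.50 +$3.66 interest = $737.16; pay $245.72 → $491.44
Installment 8: $491.44 +$2.45 interest = $493.89; pay $246.94 → $246.95
Installment 9: $246.95 +$1.23 interest = $248.18; pay $248.18 → $0.00

$248.18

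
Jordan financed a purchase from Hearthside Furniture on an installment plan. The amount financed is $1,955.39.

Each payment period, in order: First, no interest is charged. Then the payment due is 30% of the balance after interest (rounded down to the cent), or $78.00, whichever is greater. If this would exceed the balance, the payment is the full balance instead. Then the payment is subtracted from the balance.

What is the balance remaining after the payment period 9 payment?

Payment period 1: $1,955.39 − $586.61 → $1,368.78
Payment period 2: $1,368.78 − $410.63 → $958.15
Payment period 3: $958.15 − $287.44 → $670.71
Payment period 4: $670.71 − $201.21 → $469.50
Payment period 5: $469.50 − $140.85 → $328.65
Payment period 6: $328.65 − $98.59 → $230.06
Payment period 7: $230.06 − $78.00 → $152.06
Payment period 8: $152.06 − $78.00 → $74.06
Payment period 9: $74.06 − $74.06 → $0.00

$0.00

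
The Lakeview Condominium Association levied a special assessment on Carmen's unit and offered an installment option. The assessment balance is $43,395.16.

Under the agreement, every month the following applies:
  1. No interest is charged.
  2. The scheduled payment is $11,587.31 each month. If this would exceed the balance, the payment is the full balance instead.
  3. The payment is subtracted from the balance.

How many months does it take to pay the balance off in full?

4

Month 1: opening $43,395.16; payment $11,587.31; balance $31,807.85
Month 2: opening $31,807.85; payment $11,587.31; balance $20,220.54
Month 3: opening $20,220.54; payment $11,587.31; balance $8,633.23
Month 4: opening $8,633.23; payment $8,633.23; balance $0.00
Balance reaches $0.00 in month 4.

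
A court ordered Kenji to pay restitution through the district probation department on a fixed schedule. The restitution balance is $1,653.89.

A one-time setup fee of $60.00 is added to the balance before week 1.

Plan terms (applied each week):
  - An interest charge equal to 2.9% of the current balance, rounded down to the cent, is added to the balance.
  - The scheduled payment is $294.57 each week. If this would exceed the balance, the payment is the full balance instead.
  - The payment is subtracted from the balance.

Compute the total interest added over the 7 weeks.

$191.34

# | Opening | Interest | Payment | End bal
1 | $1,713.89 | $49.70 | $294.57 | $1,469.02
2 | $1,469.02 | $42.60 | $294.57 | $1,217.05
3 | $1,217.05 | $35.29 | $294.57 | $957.77
4 | $957.77 | $27.77 | $294.57 | $690.97
5 | $690.97 | $20.03 | $294.57 | $416.43
6 | $416.43 | $12.07 | $294.57 | $133.93
7 | $133.93 | $3.88 | $137.81 | $0.00
Total interest: $49.70 + $42.60 + $35.29 + $27.77 + $20.03 + $12.07 + $3.88 = $191.34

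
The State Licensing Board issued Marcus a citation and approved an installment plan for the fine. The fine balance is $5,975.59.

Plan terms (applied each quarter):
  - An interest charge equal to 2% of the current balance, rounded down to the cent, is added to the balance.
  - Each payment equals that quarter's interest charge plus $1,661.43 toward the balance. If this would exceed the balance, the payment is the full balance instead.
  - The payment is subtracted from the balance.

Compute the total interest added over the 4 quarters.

$278.66

Quarter 1: $5,975.59 +$119.51 interest = $6,095.10; pay $1,780.94 → $4,314.16
Quarter 2: $4,314.16 +$86.28 interest = $4,400.44; pay $1,747.71 → $2,652.73
Quarter 3: $2,652.73 +$53.05 interest = $2,705.78; pay $1,714.48 → $991.30
Quarter 4: $991.30 +$19.82 interest = $1,011.12; pay $1,011.12 → $0.00
Total interest: $119.51 + $86.28 + $53.05 + $19.82 = $278.66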